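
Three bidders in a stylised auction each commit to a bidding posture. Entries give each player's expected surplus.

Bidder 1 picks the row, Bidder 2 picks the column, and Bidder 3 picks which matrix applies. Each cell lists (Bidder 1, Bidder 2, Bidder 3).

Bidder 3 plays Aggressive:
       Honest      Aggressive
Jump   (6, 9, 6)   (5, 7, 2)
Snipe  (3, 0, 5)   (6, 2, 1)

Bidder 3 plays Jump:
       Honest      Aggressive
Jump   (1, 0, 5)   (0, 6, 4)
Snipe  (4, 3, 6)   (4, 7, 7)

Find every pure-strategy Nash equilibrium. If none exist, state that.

Mark each player's best response to every combination of opponents' strategies; a profile where every player is best-responding is a pure Nash equilibrium.
Bidder 1 against (Honest, Aggressive): payoffs 6, 3 → best response Jump.
Bidder 1 against (Honest, Jump): payoffs 1, 4 → best response Snipe.
Bidder 1 against (Aggressive, Aggressive): payoffs 5, 6 → best response Snipe.
Bidder 1 against (Aggressive, Jump): payoffs 0, 4 → best response Snipe.
Bidder 2 against (Jump, Aggressive): payoffs 9, 7 → best response Honest.
Bidder 2 against (Jump, Jump): payoffs 0, 6 → best response Aggressive.
Bidder 2 against (Snipe, Aggressive): payoffs 0, 2 → best response Aggressive.
Bidder 2 against (Snipe, Jump): payoffs 3, 7 → best response Aggressive.
Bidder 3 against (Jump, Honest): payoffs 6, 5 → best response Aggressive.
Bidder 3 against (Jump, Aggressive): payoffs 2, 4 → best response Jump.
Bidder 3 against (Snipe, Honest): payoffs 5, 6 → best response Jump.
Bidder 3 against (Snipe, Aggressive): payoffs 1, 7 → best response Jump.
Mutual best responses: (Jump, Honest, Aggressive); (Snipe, Aggressive, Jump).

(Jump, Honest, Aggressive) and (Snipe, Aggressive, Jump)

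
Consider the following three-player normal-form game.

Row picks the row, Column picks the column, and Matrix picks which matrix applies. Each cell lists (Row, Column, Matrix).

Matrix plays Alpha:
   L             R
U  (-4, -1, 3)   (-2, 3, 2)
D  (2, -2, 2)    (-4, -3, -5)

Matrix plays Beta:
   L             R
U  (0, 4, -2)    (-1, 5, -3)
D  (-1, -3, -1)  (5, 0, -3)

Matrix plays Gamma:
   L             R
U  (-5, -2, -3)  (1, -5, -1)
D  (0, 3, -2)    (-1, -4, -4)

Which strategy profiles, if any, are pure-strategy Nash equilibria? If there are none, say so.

The pure Nash equilibria are (U, R, Alpha); (D, L, Alpha); (D, R, Beta).

(U, L, Alpha): Row can switch to D (-4 → 2). Not NE.
(U, L, Beta): Column can switch to R (4 → 5). Not NE.
(U, L, Gamma): Row can switch to D (-5 → 0). Not NE.
(U, R, Alpha): Row gets -2, best alternative -4; Column gets 3, best alternative -1; Matrix gets 2, best alternative -1. No profitable deviation — NE.
(U, R, Beta): Row can switch to D (-1 → 5). Not NE.
(U, R, Gamma): Column can switch to L (-5 → -2). Not NE.
(D, L, Alpha): Row gets 2, best alternative -4; Column gets -2, best alternative -3; Matrix gets 2, best alternative -1. No profitable deviation — NE.
(D, L, Beta): Row can switch to U (-1 → 0). Not NE.
(D, L, Gamma): Matrix can switch to Alpha (-2 → 2). Not NE.
(D, R, Alpha): Row can switch to U (-4 → -2). Not NE.
(D, R, Beta): Row gets 5, best alternative -1; Column gets 0, best alternative -3; Matrix gets -3, best alternative -4. No profitable deviation — NE.
(The remaining 1 profile has a profitable deviation by the same check.)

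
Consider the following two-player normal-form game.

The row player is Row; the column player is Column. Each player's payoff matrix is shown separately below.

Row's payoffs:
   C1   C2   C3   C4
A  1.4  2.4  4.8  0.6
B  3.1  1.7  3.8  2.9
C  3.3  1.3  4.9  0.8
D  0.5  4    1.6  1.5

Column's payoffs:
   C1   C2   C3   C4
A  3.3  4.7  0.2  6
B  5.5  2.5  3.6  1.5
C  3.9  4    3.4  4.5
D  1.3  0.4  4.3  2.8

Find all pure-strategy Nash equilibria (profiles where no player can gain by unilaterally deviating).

Row against C1: payoffs 1.4, 3.1, 3.3, 0.5 → best response C.
Row against C2: payoffs 2.4, 1.7, 1.3, 4 → best response D.
Row against C3: payoffs 4.8, 3.8, 4.9, 1.6 → best response C.
Row against C4: payoffs 0.6, 2.9, 0.8, 1.5 → best response B.
Column against A: payoffs 3.3, 4.7, 0.2, 6 → best response C4.
Column against B: payoffs 5.5, 2.5, 3.6, 1.5 → best response C1.
Column against C: payoffs 3.9, 4, 3.4, 4.5 → best response C4.
Column against D: payoffs 1.3, 0.4, 4.3, 2.8 → best response C3.
No profile is a mutual best response for all players.

No pure-strategy Nash equilibrium.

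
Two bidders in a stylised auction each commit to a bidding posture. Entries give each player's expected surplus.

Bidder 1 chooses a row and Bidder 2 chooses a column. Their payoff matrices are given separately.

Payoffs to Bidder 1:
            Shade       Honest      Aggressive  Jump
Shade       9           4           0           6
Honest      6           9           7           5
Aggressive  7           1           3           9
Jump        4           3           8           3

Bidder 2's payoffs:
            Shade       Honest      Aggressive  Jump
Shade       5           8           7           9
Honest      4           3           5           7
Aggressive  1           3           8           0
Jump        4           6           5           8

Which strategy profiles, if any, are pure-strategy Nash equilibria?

No pure-strategy Nash equilibrium.

Mark each player's best response to every combination of opponents' strategies; a profile where every player is best-responding is a pure Nash equilibrium.
Bidder 1 against Shade: payoffs 9, 6, 7, 4 → best response Shade.
Bidder 1 against Honest: payoffs 4, 9, 1, 3 → best response Honest.
Bidder 1 against Aggressive: payoffs 0, 7, 3, 8 → best response Jump.
Bidder 1 against Jump: payoffs 6, 5, 9, 3 → best response Aggressive.
Bidder 2 against Shade: payoffs 5, 8, 7, 9 → best response Jump.
Bidder 2 against Honest: payoffs 4, 3, 5, 7 → best response Jump.
Bidder 2 against Aggressive: payoffs 1, 3, 8, 0 → best response Aggressive.
Bidder 2 against Jump: payoffs 4, 6, 5, 8 → best response Jump.
No profile is a mutual best response for all players.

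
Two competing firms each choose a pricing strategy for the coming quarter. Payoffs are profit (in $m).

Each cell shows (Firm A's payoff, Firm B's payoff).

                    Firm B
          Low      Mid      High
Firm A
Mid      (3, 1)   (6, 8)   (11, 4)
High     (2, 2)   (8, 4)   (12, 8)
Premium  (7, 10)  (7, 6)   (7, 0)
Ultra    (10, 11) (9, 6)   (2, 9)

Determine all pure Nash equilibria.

Mark each player's best response to every combination of opponents' strategies; a profile where every player is best-responding is a pure Nash equilibrium.
Firm A against Low: payoffs 3, 2, 7, 10 → best response Ultra.
Firm A against Mid: payoffs 6, 8, 7, 9 → best response Ultra.
Firm A against High: payoffs 11, 12, 7, 2 → best response High.
Firm B against Mid: payoffs 1, 8, 4 → best response Mid.
Firm B against High: payoffs 2, 4, 8 → best response High.
Firm B against Premium: payoffs 10, 6, 0 → best response Low.
Firm B against Ultra: payoffs 11, 6, 9 → best response Low.
Mutual best responses: (High, High); (Ultra, Low).

Pure-strategy Nash equilibria: (High, High) and (Ultra, Low)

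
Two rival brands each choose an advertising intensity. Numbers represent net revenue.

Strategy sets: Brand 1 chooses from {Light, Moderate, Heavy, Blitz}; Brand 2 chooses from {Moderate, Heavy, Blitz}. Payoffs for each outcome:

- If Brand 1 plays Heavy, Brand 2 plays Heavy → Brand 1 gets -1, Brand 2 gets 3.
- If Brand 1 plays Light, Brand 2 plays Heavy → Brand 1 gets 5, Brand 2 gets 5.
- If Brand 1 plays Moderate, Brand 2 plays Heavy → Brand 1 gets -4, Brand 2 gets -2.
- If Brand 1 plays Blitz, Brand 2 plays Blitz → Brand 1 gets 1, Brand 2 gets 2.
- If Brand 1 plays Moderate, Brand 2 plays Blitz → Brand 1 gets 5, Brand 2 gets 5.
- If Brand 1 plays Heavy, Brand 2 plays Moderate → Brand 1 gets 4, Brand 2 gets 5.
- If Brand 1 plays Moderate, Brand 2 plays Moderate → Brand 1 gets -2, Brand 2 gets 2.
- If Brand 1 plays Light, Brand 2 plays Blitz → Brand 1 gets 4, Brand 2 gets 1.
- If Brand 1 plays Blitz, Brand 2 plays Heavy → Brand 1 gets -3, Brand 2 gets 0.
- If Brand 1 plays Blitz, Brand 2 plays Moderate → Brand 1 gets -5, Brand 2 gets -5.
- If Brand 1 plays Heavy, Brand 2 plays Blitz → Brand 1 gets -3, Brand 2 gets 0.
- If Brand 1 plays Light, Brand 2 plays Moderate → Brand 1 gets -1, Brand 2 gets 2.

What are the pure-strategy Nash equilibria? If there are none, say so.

Brand 1 against Moderate: payoffs -1, -2, 4, -5 → best response Heavy.
Brand 1 against Heavy: payoffs 5, -4, -1, -3 → best response Light.
Brand 1 against Blitz: payoffs 4, 5, -3, 1 → best response Moderate.
Brand 2 against Light: payoffs 2, 5, 1 → best response Heavy.
Brand 2 against Moderate: payoffs 2, -2, 5 → best response Blitz.
Brand 2 against Heavy: payoffs 5, 3, 0 → best response Moderate.
Brand 2 against Blitz: payoffs -5, 0, 2 → best response Blitz.
Mutual best responses: (Light, Heavy); (Moderate, Blitz); (Heavy, Moderate).

Pure-strategy Nash equilibria: (Light, Heavy) and (Moderate, Blitz) and (Heavy, Moderate)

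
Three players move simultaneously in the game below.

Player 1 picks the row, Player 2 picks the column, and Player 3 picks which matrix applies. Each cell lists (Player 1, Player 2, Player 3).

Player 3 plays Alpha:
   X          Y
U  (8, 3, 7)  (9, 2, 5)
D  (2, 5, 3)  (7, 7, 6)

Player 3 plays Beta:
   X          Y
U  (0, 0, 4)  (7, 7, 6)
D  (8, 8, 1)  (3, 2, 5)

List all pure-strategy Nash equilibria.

The pure Nash equilibria are (U, X, Alpha) and (U, Y, Beta).

For each strategy profile, look for a profitable unilateral deviation.
(U, X, Alpha): Player 1 gets 8, best alternative 2; Player 2 gets 3, best alternative 2; Player 3 gets 7, best alternative 4. No profitable deviation — NE.
(U, X, Beta): Player 1 can switch to D (0 → 8). Not NE.
(U, Y, Alpha): Player 2 can switch to X (2 → 3). Not NE.
(U, Y, Beta): Player 1 gets 7, best alternative 3; Player 2 gets 7, best alternative 0; Player 3 gets 6, best alternative 5. No profitable deviation — NE.
(D, X, Alpha): Player 1 can switch to U (2 → 8). Not NE.
(D, X, Beta): Player 3 can switch to Alpha (1 → 3). Not NE.
(D, Y, Alpha): Player 1 can switch to U (7 → 9). Not NE.
(D, Y, Beta): Player 1 can switch to U (3 → 7). Not NE.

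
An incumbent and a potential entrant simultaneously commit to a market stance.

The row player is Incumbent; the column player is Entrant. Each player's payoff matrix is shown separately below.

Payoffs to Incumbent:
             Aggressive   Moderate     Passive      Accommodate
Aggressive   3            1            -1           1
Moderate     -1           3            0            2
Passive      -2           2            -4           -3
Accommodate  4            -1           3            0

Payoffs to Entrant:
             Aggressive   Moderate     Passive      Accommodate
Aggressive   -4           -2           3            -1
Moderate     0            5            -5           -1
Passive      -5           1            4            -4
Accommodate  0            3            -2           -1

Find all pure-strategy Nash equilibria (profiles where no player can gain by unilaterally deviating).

Incumbent against Aggressive: payoffs 3, -1, -2, 4 → best response Accommodate.
Incumbent against Moderate: payoffs 1, 3, 2, -1 → best response Moderate.
Incumbent against Passive: payoffs -1, 0, -4, 3 → best response Accommodate.
Incumbent against Accommodate: payoffs 1, 2, -3, 0 → best response Moderate.
Entrant against Aggressive: payoffs -4, -2, 3, -1 → best response Passive.
Entrant against Moderate: payoffs 0, 5, -5, -1 → best response Moderate.
Entrant against Passive: payoffs -5, 1, 4, -4 → best response Passive.
Entrant against Accommodate: payoffs 0, 3, -2, -1 → best response Moderate.
Mutual best responses: (Moderate, Moderate).

(Moderate, Moderate)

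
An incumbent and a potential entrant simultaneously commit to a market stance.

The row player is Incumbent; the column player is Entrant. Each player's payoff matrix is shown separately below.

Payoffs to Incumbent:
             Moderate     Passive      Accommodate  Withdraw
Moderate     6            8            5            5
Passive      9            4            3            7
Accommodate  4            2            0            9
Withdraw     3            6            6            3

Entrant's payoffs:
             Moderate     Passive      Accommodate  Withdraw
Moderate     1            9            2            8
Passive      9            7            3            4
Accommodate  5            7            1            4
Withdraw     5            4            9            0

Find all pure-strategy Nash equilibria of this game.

(Moderate, Moderate): Incumbent can switch to Passive (6 → 9). Not NE.
(Moderate, Passive): Incumbent gets 8, best alternative 6; Entrant gets 9, best alternative 8. No profitable deviation — NE.
(Moderate, Accommodate): Incumbent can switch to Withdraw (5 → 6). Not NE.
(Moderate, Withdraw): Incumbent can switch to Passive (5 → 7). Not NE.
(Passive, Moderate): Incumbent gets 9, best alternative 6; Entrant gets 9, best alternative 7. No profitable deviation — NE.
(Passive, Passive): Incumbent can switch to Moderate (4 → 8). Not NE.
(Passive, Accommodate): Incumbent can switch to Moderate (3 → 5). Not NE.
(Passive, Withdraw): Incumbent can switch to Accommodate (7 → 9). Not NE.
(Accommodate, Moderate): Incumbent can switch to Moderate (4 → 6). Not NE.
(Accommodate, Passive): Incumbent can switch to Moderate (2 → 8). Not NE.
(Accommodate, Accommodate): Incumbent can switch to Moderate (0 → 5). Not NE.
(Accommodate, Withdraw): Entrant can switch to Moderate (4 → 5). Not NE.
(Withdraw, Accommodate): Incumbent gets 6, best alternative 5; Entrant gets 9, best alternative 5. No profitable deviation — NE.
(The remaining 3 profiles each have a profitable deviation by the same check.)

Pure-strategy Nash equilibria: (Moderate, Passive), (Passive, Moderate), (Withdraw, Accommodate)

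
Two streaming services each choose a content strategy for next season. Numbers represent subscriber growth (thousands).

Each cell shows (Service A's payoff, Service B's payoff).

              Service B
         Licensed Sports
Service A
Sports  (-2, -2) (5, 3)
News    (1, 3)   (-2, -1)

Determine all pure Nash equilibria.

Pure-strategy Nash equilibria: (Sports, Sports) and (News, Licensed)

Mark each player's best response to every combination of opponents' strategies; a profile where every player is best-responding is a pure Nash equilibrium.
Service A against Licensed: payoffs -2, 1 → best response News.
Service A against Sports: payoffs 5, -2 → best response Sports.
Service B against Sports: payoffs -2, 3 → best response Sports.
Service B against News: payoffs 3, -1 → best response Licensed.
Mutual best responses: (Sports, Sports); (News, Licensed).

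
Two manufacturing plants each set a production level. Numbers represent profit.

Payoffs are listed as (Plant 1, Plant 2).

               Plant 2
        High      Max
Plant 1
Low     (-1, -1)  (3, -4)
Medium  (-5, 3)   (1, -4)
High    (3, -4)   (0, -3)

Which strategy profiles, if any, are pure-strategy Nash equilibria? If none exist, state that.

(Low, High): Plant 1 can switch to High (-1 → 3). Not NE.
(Low, Max): Plant 2 can switch to High (-4 → -1). Not NE.
(Medium, High): Plant 1 can switch to Low (-5 → -1). Not NE.
(Medium, Max): Plant 1 can switch to Low (1 → 3). Not NE.
(High, High): Plant 2 can switch to Max (-4 → -3). Not NE.
(High, Max): Plant 1 can switch to Low (0 → 3). Not NE.

This game has no pure Nash equilibrium.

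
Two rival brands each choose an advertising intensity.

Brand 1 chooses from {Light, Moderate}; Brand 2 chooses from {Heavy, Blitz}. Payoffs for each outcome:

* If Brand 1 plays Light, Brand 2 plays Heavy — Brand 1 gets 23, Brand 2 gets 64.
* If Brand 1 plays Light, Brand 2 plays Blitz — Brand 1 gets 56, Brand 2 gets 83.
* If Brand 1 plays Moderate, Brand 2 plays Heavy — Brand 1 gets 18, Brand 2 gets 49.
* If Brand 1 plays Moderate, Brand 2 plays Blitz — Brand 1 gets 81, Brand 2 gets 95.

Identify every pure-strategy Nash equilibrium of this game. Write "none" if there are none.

Check each profile: it is a Nash equilibrium iff no player can strictly gain by switching unilaterally.
(Light, Heavy): Brand 2 can switch to Blitz (64 → 83). Not NE.
(Light, Blitz): Brand 1 can switch to Moderate (56 → 81). Not NE.
(Moderate, Heavy): Brand 1 can switch to Light (18 → 23). Not NE.
(Moderate, Blitz): Brand 1 gets 81, best alternative 56; Brand 2 gets 95, best alternative 49. No profitable deviation — NE.

Pure NE: (Moderate, Blitz)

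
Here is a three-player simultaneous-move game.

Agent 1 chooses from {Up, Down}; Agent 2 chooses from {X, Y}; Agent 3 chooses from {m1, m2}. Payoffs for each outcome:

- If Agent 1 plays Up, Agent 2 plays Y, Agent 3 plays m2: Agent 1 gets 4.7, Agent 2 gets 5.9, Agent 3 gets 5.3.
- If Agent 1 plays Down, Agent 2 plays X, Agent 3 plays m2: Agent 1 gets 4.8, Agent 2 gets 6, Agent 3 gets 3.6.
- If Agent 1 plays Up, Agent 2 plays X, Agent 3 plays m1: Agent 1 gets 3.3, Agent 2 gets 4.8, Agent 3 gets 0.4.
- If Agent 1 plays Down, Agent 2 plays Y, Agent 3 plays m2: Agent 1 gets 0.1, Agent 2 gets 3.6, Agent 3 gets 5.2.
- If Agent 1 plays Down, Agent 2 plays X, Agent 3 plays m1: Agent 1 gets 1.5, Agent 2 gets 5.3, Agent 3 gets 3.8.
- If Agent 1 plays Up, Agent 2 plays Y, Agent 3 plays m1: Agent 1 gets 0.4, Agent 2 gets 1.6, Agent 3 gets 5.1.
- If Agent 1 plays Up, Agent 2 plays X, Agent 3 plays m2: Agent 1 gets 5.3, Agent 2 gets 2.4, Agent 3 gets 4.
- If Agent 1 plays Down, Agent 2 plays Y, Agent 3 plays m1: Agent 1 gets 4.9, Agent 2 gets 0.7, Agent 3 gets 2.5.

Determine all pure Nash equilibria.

Pure NE: (Up, Y, m2)

Check each profile: it is a Nash equilibrium iff no player can strictly gain by switching unilaterally.
(Up, X, m1): Agent 3 can switch to m2 (0.4 → 4). Not NE.
(Up, X, m2): Agent 2 can switch to Y (2.4 → 5.9). Not NE.
(Up, Y, m1): Agent 1 can switch to Down (0.4 → 4.9). Not NE.
(Up, Y, m2): Agent 1 gets 4.7, best alternative 0.1; Agent 2 gets 5.9, best alternative 2.4; Agent 3 gets 5.3, best alternative 5.1. No profitable deviation — NE.
(Down, X, m1): Agent 1 can switch to Up (1.5 → 3.3). Not NE.
(Down, X, m2): Agent 1 can switch to Up (4.8 → 5.3). Not NE.
(Down, Y, m1): Agent 2 can switch to X (0.7 → 5.3). Not NE.
(Down, Y, m2): Agent 1 can switch to Up (0.1 → 4.7). Not NE.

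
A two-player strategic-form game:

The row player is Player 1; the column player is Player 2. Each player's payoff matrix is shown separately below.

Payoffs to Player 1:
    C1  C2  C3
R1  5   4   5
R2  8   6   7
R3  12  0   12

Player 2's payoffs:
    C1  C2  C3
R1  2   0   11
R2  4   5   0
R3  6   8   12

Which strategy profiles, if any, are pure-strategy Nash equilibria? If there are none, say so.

For each strategy profile, look for a profitable unilateral deviation.
(R1, C1): Player 1 can switch to R2 (5 → 8). Not NE.
(R1, C2): Player 1 can switch to R2 (4 → 6). Not NE.
(R1, C3): Player 1 can switch to R2 (5 → 7). Not NE.
(R2, C1): Player 1 can switch to R3 (8 → 12). Not NE.
(R2, C2): Player 1 gets 6, best alternative 4; Player 2 gets 5, best alternative 4. No profitable deviation — NE.
(R2, C3): Player 1 can switch to R3 (7 → 12). Not NE.
(R3, C1): Player 2 can switch to C2 (6 → 8). Not NE.
(R3, C2): Player 1 can switch to R1 (0 → 4). Not NE.
(R3, C3): Player 1 gets 12, best alternative 7; Player 2 gets 12, best alternative 8. No profitable deviation — NE.

Pure-strategy Nash equilibria: (R2, C2); (R3, C3)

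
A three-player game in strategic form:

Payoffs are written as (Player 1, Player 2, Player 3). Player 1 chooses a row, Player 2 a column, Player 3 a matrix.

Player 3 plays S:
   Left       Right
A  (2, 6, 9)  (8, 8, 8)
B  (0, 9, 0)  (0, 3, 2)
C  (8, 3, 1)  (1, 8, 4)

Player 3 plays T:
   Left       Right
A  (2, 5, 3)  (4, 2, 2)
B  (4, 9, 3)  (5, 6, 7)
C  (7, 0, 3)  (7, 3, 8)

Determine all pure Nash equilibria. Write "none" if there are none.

(A, Left, S): Player 1 can switch to C (2 → 8). Not NE.
(A, Left, T): Player 1 can switch to B (2 → 4). Not NE.
(A, Right, S): Player 1 gets 8, best alternative 1; Player 2 gets 8, best alternative 6; Player 3 gets 8, best alternative 2. No profitable deviation — NE.
(A, Right, T): Player 1 can switch to B (4 → 5). Not NE.
(B, Left, S): Player 1 can switch to A (0 → 2). Not NE.
(B, Left, T): Player 1 can switch to C (4 → 7). Not NE.
(B, Right, S): Player 1 can switch to A (0 → 8). Not NE.
(B, Right, T): Player 1 can switch to C (5 → 7). Not NE.
(C, Left, S): Player 2 can switch to Right (3 → 8). Not NE.
(C, Right, T): Player 1 gets 7, best alternative 5; Player 2 gets 3, best alternative 0; Player 3 gets 8, best alternative 4. No profitable deviation — NE.
(The remaining 2 profiles each have a profitable deviation by the same check.)

Pure-strategy Nash equilibria: (A, Right, S) and (C, Right, T)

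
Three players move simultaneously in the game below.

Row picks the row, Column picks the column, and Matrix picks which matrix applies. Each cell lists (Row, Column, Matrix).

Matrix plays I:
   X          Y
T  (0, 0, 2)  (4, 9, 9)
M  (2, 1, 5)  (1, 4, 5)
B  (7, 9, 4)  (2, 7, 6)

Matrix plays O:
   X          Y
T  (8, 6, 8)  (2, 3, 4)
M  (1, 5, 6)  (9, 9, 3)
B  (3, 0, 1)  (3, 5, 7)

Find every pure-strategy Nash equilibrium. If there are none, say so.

Pure-strategy Nash equilibria: (T, X, O), (T, Y, I), (B, X, I)

For each strategy profile, look for a profitable unilateral deviation.
(T, X, I): Row can switch to M (0 → 2). Not NE.
(T, X, O): Row gets 8, best alternative 3; Column gets 6, best alternative 3; Matrix gets 8, best alternative 2. No profitable deviation — NE.
(T, Y, I): Row gets 4, best alternative 2; Column gets 9, best alternative 0; Matrix gets 9, best alternative 4. No profitable deviation — NE.
(T, Y, O): Row can switch to M (2 → 9). Not NE.
(M, X, I): Row can switch to B (2 → 7). Not NE.
(M, X, O): Row can switch to T (1 → 8). Not NE.
(M, Y, I): Row can switch to T (1 → 4). Not NE.
(M, Y, O): Matrix can switch to I (3 → 5). Not NE.
(B, X, I): Row gets 7, best alternative 2; Column gets 9, best alternative 7; Matrix gets 4, best alternative 1. No profitable deviation — NE.
(B, X, O): Row can switch to T (3 → 8). Not NE.
(B, Y, I): Row can switch to T (2 → 4). Not NE.
(The remaining 1 profile has a profitable deviation by the same check.)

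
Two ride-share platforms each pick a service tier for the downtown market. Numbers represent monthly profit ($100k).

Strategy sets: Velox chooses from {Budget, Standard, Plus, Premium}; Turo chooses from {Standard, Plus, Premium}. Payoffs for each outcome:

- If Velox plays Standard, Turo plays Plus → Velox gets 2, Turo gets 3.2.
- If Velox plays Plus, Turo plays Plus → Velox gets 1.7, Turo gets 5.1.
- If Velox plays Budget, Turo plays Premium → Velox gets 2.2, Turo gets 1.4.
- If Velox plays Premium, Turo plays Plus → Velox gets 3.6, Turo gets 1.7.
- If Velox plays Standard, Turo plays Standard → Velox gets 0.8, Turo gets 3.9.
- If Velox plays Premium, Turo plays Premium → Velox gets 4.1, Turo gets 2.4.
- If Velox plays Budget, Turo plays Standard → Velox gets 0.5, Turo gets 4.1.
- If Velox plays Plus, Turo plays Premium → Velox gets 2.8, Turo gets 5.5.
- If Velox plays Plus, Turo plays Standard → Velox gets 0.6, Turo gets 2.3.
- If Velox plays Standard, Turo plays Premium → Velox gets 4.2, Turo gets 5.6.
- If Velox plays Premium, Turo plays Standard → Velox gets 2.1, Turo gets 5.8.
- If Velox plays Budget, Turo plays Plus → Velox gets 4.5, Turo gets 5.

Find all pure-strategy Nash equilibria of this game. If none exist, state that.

Pure-strategy Nash equilibria: (Budget, Plus) and (Standard, Premium) and (Premium, Standard)

Velox against Standard: payoffs 0.5, 0.8, 0.6, 2.1 → best response Premium.
Velox against Plus: payoffs 4.5, 2, 1.7, 3.6 → best response Budget.
Velox against Premium: payoffs 2.2, 4.2, 2.8, 4.1 → best response Standard.
Turo against Budget: payoffs 4.1, 5, 1.4 → best response Plus.
Turo against Standard: payoffs 3.9, 3.2, 5.6 → best response Premium.
Turo against Plus: payoffs 2.3, 5.1, 5.5 → best response Premium.
Turo against Premium: payoffs 5.8, 1.7, 2.4 → best response Standard.
Mutual best responses: (Budget, Plus); (Standard, Premium); (Premium, Standard).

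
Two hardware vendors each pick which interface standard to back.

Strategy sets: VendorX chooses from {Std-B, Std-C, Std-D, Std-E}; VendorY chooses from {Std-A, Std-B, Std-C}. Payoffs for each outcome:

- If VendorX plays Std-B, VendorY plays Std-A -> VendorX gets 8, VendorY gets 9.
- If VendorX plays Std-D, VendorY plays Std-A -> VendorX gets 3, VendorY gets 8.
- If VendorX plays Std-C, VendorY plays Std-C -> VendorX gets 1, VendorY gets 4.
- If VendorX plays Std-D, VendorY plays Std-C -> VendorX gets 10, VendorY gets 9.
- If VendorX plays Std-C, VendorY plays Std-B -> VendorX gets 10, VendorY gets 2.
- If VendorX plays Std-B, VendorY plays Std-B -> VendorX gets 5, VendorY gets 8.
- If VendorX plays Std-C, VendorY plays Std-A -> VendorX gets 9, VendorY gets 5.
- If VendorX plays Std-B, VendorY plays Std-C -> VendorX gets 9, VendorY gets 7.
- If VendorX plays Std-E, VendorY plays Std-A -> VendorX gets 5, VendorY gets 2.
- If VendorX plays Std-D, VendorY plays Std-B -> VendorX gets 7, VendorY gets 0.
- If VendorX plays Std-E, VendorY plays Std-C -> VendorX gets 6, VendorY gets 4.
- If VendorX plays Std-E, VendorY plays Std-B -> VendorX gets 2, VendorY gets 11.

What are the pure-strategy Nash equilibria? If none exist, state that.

VendorX against Std-A: payoffs 8, 9, 3, 5 → best response Std-C.
VendorX against Std-B: payoffs 5, 10, 7, 2 → best response Std-C.
VendorX against Std-C: payoffs 9, 1, 10, 6 → best response Std-D.
VendorY against Std-B: payoffs 9, 8, 7 → best response Std-A.
VendorY against Std-C: payoffs 5, 2, 4 → best response Std-A.
VendorY against Std-D: payoffs 8, 0, 9 → best response Std-C.
VendorY against Std-E: payoffs 2, 11, 4 → best response Std-B.
Mutual best responses: (Std-C, Std-A); (Std-D, Std-C).

(Std-C, Std-A); (Std-D, Std-C)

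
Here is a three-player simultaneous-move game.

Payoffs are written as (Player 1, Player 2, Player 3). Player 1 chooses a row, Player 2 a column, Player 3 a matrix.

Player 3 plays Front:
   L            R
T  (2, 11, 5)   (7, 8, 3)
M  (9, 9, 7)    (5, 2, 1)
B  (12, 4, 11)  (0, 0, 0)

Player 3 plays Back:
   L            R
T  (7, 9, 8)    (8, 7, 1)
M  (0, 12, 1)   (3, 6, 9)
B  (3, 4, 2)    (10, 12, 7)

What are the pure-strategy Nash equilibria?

The pure Nash equilibria are (T, L, Back); (B, L, Front); (B, R, Back).

(T, L, Front): Player 1 can switch to M (2 → 9). Not NE.
(T, L, Back): Player 1 gets 7, best alternative 3; Player 2 gets 9, best alternative 7; Player 3 gets 8, best alternative 5. No profitable deviation — NE.
(T, R, Front): Player 2 can switch to L (8 → 11). Not NE.
(T, R, Back): Player 1 can switch to B (8 → 10). Not NE.
(M, L, Front): Player 1 can switch to B (9 → 12). Not NE.
(M, L, Back): Player 1 can switch to T (0 → 7). Not NE.
(M, R, Front): Player 1 can switch to T (5 → 7). Not NE.
(M, R, Back): Player 1 can switch to T (3 → 8). Not NE.
(B, L, Front): Player 1 gets 12, best alternative 9; Player 2 gets 4, best alternative 0; Player 3 gets 11, best alternative 2. No profitable deviation — NE.
(B, L, Back): Player 1 can switch to T (3 → 7). Not NE.
(B, R, Back): Player 1 gets 10, best alternative 8; Player 2 gets 12, best alternative 4; Player 3 gets 7, best alternative 0. No profitable deviation — NE.
(The remaining 1 profile has a profitable deviation by the same check.)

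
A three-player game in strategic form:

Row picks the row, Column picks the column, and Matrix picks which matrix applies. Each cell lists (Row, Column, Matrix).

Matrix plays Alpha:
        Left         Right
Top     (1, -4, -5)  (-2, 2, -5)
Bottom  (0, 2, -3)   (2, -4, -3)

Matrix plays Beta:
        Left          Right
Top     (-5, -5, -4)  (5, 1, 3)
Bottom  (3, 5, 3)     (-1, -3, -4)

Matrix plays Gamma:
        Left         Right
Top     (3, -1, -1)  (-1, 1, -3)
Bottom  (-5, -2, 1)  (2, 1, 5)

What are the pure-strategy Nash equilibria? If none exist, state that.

Check each profile: it is a Nash equilibrium iff no player can strictly gain by switching unilaterally.
(Top, Left, Alpha): Column can switch to Right (-4 → 2). Not NE.
(Top, Left, Beta): Row can switch to Bottom (-5 → 3). Not NE.
(Top, Left, Gamma): Column can switch to Right (-1 → 1). Not NE.
(Top, Right, Alpha): Row can switch to Bottom (-2 → 2). Not NE.
(Top, Right, Beta): Row gets 5, best alternative -1; Column gets 1, best alternative -5; Matrix gets 3, best alternative -3. No profitable deviation — NE.
(Top, Right, Gamma): Row can switch to Bottom (-1 → 2). Not NE.
(Bottom, Left, Alpha): Row can switch to Top (0 → 1). Not NE.
(Bottom, Left, Beta): Row gets 3, best alternative -5; Column gets 5, best alternative -3; Matrix gets 3, best alternative 1. No profitable deviation — NE.
(Bottom, Left, Gamma): Row can switch to Top (-5 → 3). Not NE.
(Bottom, Right, Alpha): Column can switch to Left (-4 → 2). Not NE.
(Bottom, Right, Gamma): Row gets 2, best alternative -1; Column gets 1, best alternative -2; Matrix gets 5, best alternative -3. No profitable deviation — NE.
(The remaining 1 profile has a profitable deviation by the same check.)

The pure Nash equilibria are (Top, Right, Beta) and (Bottom, Left, Beta) and (Bottom, Right, Gamma).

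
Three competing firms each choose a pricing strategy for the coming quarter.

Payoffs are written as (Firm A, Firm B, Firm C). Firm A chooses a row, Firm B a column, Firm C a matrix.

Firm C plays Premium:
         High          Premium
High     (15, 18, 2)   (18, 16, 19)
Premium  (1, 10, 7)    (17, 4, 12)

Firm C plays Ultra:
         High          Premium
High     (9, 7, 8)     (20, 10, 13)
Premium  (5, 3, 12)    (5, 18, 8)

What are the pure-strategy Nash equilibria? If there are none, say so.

Check each profile: it is a Nash equilibrium iff no player can strictly gain by switching unilaterally.
(High, High, Premium): Firm C can switch to Ultra (2 → 8). Not NE.
(High, High, Ultra): Firm B can switch to Premium (7 → 10). Not NE.
(High, Premium, Premium): Firm B can switch to High (16 → 18). Not NE.
(High, Premium, Ultra): Firm C can switch to Premium (13 → 19). Not NE.
(Premium, High, Premium): Firm A can switch to High (1 → 15). Not NE.
(Premium, High, Ultra): Firm A can switch to High (5 → 9). Not NE.
(Premium, Premium, Premium): Firm A can switch to High (17 → 18). Not NE.
(Premium, Premium, Ultra): Firm A can switch to High (5 → 20). Not NE.

No pure-strategy Nash equilibrium.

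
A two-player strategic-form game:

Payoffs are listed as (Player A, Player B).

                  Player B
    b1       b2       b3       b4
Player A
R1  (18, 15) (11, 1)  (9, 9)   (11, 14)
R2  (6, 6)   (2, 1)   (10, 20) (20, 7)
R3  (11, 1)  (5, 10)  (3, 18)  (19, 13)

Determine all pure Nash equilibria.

The pure Nash equilibria are (R1, b1); (R2, b3).

Mark each player's best response to every combination of opponents' strategies; a profile where every player is best-responding is a pure Nash equilibrium.
Player A against b1: payoffs 18, 6, 11 → best response R1.
Player A against b2: payoffs 11, 2, 5 → best response R1.
Player A against b3: payoffs 9, 10, 3 → best response R2.
Player A against b4: payoffs 11, 20, 19 → best response R2.
Player B against R1: payoffs 15, 1, 9, 14 → best response b1.
Player B against R2: payoffs 6, 1, 20, 7 → best response b3.
Player B against R3: payoffs 1, 10, 18, 13 → best response b3.
Mutual best responses: (R1, b1); (R2, b3).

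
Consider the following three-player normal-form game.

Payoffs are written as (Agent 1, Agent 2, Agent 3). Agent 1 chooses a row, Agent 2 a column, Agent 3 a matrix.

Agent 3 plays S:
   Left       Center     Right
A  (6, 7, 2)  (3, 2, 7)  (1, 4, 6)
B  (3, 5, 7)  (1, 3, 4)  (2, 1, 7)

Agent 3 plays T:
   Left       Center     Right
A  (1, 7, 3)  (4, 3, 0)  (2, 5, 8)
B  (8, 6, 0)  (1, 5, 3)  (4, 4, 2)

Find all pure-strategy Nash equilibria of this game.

There is no pure-strategy Nash equilibrium.

(A, Left, S): Agent 3 can switch to T (2 → 3). Not NE.
(A, Left, T): Agent 1 can switch to B (1 → 8). Not NE.
(A, Center, S): Agent 2 can switch to Left (2 → 7). Not NE.
(A, Center, T): Agent 2 can switch to Left (3 → 7). Not NE.
(A, Right, S): Agent 1 can switch to B (1 → 2). Not NE.
(A, Right, T): Agent 1 can switch to B (2 → 4). Not NE.
(B, Left, S): Agent 1 can switch to A (3 → 6). Not NE.
(B, Left, T): Agent 3 can switch to S (0 → 7). Not NE.
(The remaining 4 profiles each have a profitable deviation by the same check.)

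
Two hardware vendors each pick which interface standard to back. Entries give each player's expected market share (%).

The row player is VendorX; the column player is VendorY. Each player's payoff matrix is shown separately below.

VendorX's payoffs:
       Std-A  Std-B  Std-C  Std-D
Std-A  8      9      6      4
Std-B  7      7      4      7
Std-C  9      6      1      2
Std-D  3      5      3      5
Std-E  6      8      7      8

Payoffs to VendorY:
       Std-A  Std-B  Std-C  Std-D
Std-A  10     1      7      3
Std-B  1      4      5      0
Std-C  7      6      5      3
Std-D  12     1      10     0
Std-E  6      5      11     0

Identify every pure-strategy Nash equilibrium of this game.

VendorX against Std-A: payoffs 8, 7, 9, 3, 6 → best response Std-C.
VendorX against Std-B: payoffs 9, 7, 6, 5, 8 → best response Std-A.
VendorX against Std-C: payoffs 6, 4, 1, 3, 7 → best response Std-E.
VendorX against Std-D: payoffs 4, 7, 2, 5, 8 → best response Std-E.
VendorY against Std-A: payoffs 10, 1, 7, 3 → best response Std-A.
VendorY against Std-B: payoffs 1, 4, 5, 0 → best response Std-C.
VendorY against Std-C: payoffs 7, 6, 5, 3 → best response Std-A.
VendorY against Std-D: payoffs 12, 1, 10, 0 → best response Std-A.
VendorY against Std-E: payoffs 6, 5, 11, 0 → best response Std-C.
Mutual best responses: (Std-C, Std-A); (Std-E, Std-C).

Pure-strategy Nash equilibria: (Std-C, Std-A); (Std-E, Std-C)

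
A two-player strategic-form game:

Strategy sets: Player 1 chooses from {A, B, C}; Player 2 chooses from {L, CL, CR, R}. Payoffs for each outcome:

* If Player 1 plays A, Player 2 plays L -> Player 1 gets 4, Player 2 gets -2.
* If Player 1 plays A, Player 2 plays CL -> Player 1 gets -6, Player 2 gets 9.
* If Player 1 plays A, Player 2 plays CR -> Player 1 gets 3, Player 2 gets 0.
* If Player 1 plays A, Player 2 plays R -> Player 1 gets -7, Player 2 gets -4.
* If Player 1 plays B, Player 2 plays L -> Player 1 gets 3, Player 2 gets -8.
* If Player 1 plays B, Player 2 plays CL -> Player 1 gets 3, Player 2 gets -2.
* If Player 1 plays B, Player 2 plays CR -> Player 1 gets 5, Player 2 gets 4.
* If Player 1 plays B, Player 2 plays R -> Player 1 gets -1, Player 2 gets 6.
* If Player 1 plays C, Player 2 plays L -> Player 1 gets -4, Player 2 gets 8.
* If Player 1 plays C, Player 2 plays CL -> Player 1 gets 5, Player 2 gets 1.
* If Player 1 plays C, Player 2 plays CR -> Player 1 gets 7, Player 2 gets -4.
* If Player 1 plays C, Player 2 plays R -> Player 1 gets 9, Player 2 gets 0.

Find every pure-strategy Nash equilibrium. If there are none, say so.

Player 1 against L: payoffs 4, 3, -4 → best response A.
Player 1 against CL: payoffs -6, 3, 5 → best response C.
Player 1 against CR: payoffs 3, 5, 7 → best response C.
Player 1 against R: payoffs -7, -1, 9 → best response C.
Player 2 against A: payoffs -2, 9, 0, -4 → best response CL.
Player 2 against B: payoffs -8, -2, 4, 6 → best response R.
Player 2 against C: payoffs 8, 1, -4, 0 → best response L.
No profile is a mutual best response for all players.

none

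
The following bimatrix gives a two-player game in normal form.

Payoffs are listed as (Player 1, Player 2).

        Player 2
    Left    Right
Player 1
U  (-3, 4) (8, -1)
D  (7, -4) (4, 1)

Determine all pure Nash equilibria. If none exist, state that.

(U, Left): Player 1 can switch to D (-3 → 7). Not NE.
(U, Right): Player 2 can switch to Left (-1 → 4). Not NE.
(D, Left): Player 2 can switch to Right (-4 → 1). Not NE.
(D, Right): Player 1 can switch to U (4 → 8). Not NE.

none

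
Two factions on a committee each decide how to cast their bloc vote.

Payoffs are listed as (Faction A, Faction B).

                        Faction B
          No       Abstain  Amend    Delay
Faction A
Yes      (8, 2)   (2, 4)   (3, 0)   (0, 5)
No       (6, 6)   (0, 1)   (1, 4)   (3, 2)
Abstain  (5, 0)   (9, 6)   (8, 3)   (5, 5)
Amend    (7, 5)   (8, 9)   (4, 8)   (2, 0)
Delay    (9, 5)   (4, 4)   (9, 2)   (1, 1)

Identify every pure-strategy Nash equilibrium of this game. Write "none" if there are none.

(Yes, No): Faction A can switch to Delay (8 → 9). Not NE.
(Yes, Abstain): Faction A can switch to Abstain (2 → 9). Not NE.
(Yes, Amend): Faction A can switch to Abstain (3 → 8). Not NE.
(Yes, Delay): Faction A can switch to No (0 → 3). Not NE.
(No, No): Faction A can switch to Yes (6 → 8). Not NE.
(No, Abstain): Faction A can switch to Yes (0 → 2). Not NE.
(No, Amend): Faction A can switch to Yes (1 → 3). Not NE.
(No, Delay): Faction A can switch to Abstain (3 → 5). Not NE.
(Abstain, No): Faction A can switch to Yes (5 → 8). Not NE.
(Abstain, Abstain): Faction A gets 9, best alternative 8; Faction B gets 6, best alternative 5. No profitable deviation — NE.
(Abstain, Amend): Faction A can switch to Delay (8 → 9). Not NE.
(Abstain, Delay): Faction B can switch to Abstain (5 → 6). Not NE.
(Amend, No): Faction A can switch to Yes (7 → 8). Not NE.
(Delay, No): Faction A gets 9, best alternative 8; Faction B gets 5, best alternative 4. No profitable deviation — NE.
(The remaining 6 profiles each have a profitable deviation by the same check.)

(Abstain, Abstain); (Delay, No)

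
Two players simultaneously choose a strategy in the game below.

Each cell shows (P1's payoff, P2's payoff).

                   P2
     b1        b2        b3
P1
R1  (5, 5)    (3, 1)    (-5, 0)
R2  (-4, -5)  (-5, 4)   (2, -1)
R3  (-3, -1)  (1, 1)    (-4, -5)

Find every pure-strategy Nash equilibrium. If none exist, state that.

For each strategy profile, look for a profitable unilateral deviation.
(R1, b1): P1 gets 5, best alternative -3; P2 gets 5, best alternative 1. No profitable deviation — NE.
(R1, b2): P2 can switch to b1 (1 → 5). Not NE.
(R1, b3): P1 can switch to R2 (-5 → 2). Not NE.
(R2, b1): P1 can switch to R1 (-4 → 5). Not NE.
(R2, b2): P1 can switch to R1 (-5 → 3). Not NE.
(R2, b3): P2 can switch to b2 (-1 → 4). Not NE.
(R3, b1): P1 can switch to R1 (-3 → 5). Not NE.
(R3, b2): P1 can switch to R1 (1 → 3). Not NE.
(R3, b3): P1 can switch to R2 (-4 → 2). Not NE.

Pure NE: (R1, b1)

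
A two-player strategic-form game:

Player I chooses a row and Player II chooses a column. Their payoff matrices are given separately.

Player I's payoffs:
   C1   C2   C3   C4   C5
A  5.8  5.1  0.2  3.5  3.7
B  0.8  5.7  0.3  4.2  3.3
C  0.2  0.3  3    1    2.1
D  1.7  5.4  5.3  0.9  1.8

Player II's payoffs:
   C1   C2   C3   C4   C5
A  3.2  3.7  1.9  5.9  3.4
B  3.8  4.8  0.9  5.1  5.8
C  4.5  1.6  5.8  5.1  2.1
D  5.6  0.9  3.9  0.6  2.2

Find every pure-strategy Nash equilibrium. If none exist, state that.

No pure-strategy Nash equilibrium.

For each player, find the best response to each opponent profile; mutual best responses are the pure NE.
Player I against C1: payoffs 5.8, 0.8, 0.2, 1.7 → best response A.
Player I against C2: payoffs 5.1, 5.7, 0.3, 5.4 → best response B.
Player I against C3: payoffs 0.2, 0.3, 3, 5.3 → best response D.
Player I against C4: payoffs 3.5, 4.2, 1, 0.9 → best response B.
Player I against C5: payoffs 3.7, 3.3, 2.1, 1.8 → best response A.
Player II against A: payoffs 3.2, 3.7, 1.9, 5.9, 3.4 → best response C4.
Player II against B: payoffs 3.8, 4.8, 0.9, 5.1, 5.8 → best response C5.
Player II against C: payoffs 4.5, 1.6, 5.8, 5.1, 2.1 → best response C3.
Player II against D: payoffs 5.6, 0.9, 3.9, 0.6, 2.2 → best response C1.
No profile is a mutual best response for all players.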